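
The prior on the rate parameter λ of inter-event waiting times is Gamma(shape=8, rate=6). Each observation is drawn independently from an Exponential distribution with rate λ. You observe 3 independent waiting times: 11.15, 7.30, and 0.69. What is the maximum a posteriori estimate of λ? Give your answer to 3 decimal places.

λ̂_MAP = 0.398

The Exponential(rate=λ) likelihood is ∝ λ^n e^(−λΣtᵢ). Here n = 3 and Σtᵢ = 11.15 + 7.30 + 0.69 = 19.14.
Posterior ∝ λ^7e^(−6λ) · λ^3e^(−19.14λ) = λ^10e^(−25.14λ), i.e. Gamma(11, 25.14).
Mode = (a−1)/b = 10/25.14 ≈ 0.398.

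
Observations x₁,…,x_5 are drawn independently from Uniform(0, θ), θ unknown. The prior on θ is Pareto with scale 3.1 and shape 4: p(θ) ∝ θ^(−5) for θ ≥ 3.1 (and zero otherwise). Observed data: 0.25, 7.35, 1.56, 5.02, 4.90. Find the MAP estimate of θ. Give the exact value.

θ̂_MAP = 7.35

The Uniform(0, θ) likelihood is θ^(−n) for θ ≥ max(xᵢ), zero otherwise. Here max(xᵢ) = 7.35.
Posterior ∝ θ^(−5) · θ^(−5) = θ^(−10) on θ ≥ max(3.1, 7.35) = 7.35.
This density is strictly decreasing in θ, so the posterior mode lies at the lower boundary of the support.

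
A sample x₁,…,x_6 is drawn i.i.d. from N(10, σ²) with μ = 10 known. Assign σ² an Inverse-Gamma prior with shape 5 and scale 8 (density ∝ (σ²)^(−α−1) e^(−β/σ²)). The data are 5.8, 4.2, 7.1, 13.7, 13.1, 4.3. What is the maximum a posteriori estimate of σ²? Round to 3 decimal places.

σ̂²_MAP = 7.304

Sum of squared deviations about the known mean: SS = (5.8−10)² + (4.2−10)² + (7.1−10)² + (13.7−10)² + (13.1−10)² + (4.3−10)² = 115.48.
The Normal likelihood contributes (σ²)^(−n/2) exp(−SS/(2σ²)), so the posterior is Inverse-Gamma(α + n/2, β + SS/2) = Inverse-Gamma(8, 65.74).
The mode of Inverse-Gamma(a, b) is b/(a+1) = 65.74/9 ≈ 7.304.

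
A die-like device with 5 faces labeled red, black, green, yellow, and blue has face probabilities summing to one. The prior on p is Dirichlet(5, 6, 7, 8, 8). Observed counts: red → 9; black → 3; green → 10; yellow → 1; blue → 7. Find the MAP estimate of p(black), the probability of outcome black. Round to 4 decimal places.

The posterior is Dirichlet(αᵢ + nᵢ) = Dirichlet(14, 9, 17, 9, 15).
For a Dirichlet(a₁,…,a_K) with all aᵢ > 1, the mode has j-th component (aⱼ − 1)/(Σaᵢ − K).
Here Σaᵢ = 64 and K = 5, so p(black) = (9 − 1)/(64 − 5) = 8/59 ≈ 0.1356.

MAP estimate of p(black) = 0.1356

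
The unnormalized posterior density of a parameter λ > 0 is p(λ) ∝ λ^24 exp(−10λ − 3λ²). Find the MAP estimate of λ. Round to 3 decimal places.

ℓ'(λ) = 24/λ − 10 − 6λ. Setting this to zero and multiplying by λ: 6λ² + 10λ − 24 = 0.
λ = (−10 + √(10² + 4·6·24)) / (2·6) = (−10 + √676) / 12 = (−10 + 26)/12 = 4/3.
ℓ''(λ) = −24/λ² − 6 < 0, confirming a maximum.

λ̂_MAP = 1.333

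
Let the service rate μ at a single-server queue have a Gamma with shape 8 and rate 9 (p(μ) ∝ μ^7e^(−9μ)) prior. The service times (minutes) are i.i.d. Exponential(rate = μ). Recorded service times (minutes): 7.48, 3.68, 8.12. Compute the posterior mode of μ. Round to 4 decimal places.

μ̂_MAP = 0.3536

The Exponential(rate=μ) likelihood is ∝ μ^n e^(−μΣtᵢ). Here n = 3 and Σtᵢ = 7.48 + 3.68 + 8.12 = 19.28.
Posterior ∝ μ^7e^(−9μ) · μ^3e^(−19.28μ) = μ^10e^(−28.28μ), i.e. Gamma(11, 28.28).
Mode = (a−1)/b = 10/28.28 ≈ 0.3536.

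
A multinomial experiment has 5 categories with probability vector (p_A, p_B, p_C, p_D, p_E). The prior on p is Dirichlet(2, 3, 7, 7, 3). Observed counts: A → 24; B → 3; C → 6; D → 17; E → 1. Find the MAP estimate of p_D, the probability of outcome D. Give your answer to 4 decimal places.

MAP estimate of p_D = 0.3382

The posterior is Dirichlet(αᵢ + nᵢ) = Dirichlet(26, 6, 13, 24, 4).
For a Dirichlet(a₁,…,a_K) with all aᵢ > 1, the mode has j-th component (aⱼ − 1)/(Σaᵢ − K).
Here Σaᵢ = 73 and K = 5, so p_D = (24 − 1)/(73 − 5) = 23/68 ≈ 0.3382.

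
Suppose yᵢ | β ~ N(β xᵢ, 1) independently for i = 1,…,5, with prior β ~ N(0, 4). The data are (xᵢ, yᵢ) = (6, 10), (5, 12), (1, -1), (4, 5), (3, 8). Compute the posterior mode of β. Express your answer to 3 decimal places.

log p(β | y) = −Σ(yᵢ − βxᵢ)²/(2·1) − β²/(2·4) + const.
Setting the derivative to zero: Σxᵢ(yᵢ − βxᵢ)/1 − β/4 = 0, so β = Σxᵢyᵢ / (Σxᵢ² + σ²/τ²).
Σxᵢyᵢ = 6·10 + 5·12 + 1·(-1) + 4·5 + 3·8 = 163; Σxᵢ² = 87; σ²/τ² = 0.25.
β̂_MAP = 163 / (87 + 0.25) = 163/87.25 ≈ 1.868.

β̂_MAP = 1.868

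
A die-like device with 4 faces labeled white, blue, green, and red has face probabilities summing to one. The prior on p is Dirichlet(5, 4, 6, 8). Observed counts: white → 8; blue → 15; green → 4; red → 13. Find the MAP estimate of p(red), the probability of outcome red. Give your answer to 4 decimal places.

MAP estimate of p(red) = 0.3390

The posterior is Dirichlet(αᵢ + nᵢ) = Dirichlet(13, 19, 10, 21).
For a Dirichlet(a₁,…,a_K) with all aᵢ > 1, the mode has j-th component (aⱼ − 1)/(Σaᵢ − K).
Here Σaᵢ = 63 and K = 4, so p(red) = (21 − 1)/(63 − 4) = 20/59 ≈ 0.3390.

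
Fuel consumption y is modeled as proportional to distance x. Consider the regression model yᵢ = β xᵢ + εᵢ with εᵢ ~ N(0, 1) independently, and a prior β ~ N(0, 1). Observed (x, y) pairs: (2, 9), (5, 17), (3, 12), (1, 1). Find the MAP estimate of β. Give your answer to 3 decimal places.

β̂_MAP = 3.500

log p(β | y) = −Σ(yᵢ − βxᵢ)²/(2·1) − β²/(2·1) + const.
Setting the derivative to zero: Σxᵢ(yᵢ − βxᵢ)/1 − β/1 = 0, so β = Σxᵢyᵢ / (Σxᵢ² + σ²/τ²).
Σxᵢyᵢ = 2·9 + 5·17 + 3·12 + 1·1 = 140; Σxᵢ² = 39; σ²/τ² = 1.
β̂_MAP = 140 / (39 + 1) = 140/40 ≈ 3.500.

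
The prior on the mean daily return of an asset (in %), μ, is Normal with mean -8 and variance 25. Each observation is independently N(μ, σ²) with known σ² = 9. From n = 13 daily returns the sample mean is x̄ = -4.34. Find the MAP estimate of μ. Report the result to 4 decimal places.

μ̂_MAP = -4.4386

n = 13, x̄ = -4.34.
For a Normal prior and Normal likelihood with known variance, the posterior is Normal; its mode equals its mean, the precision-weighted average.
Prior precision 1/σ₀² = 1/25 = 0.04; data precision n/σ² = 13/9.
μ̂ = (0.04·(-8) + (13/9)·(-4.34)) / (0.04 + 13/9) = (-593/90)/(334/225) = -2965/668 ≈ -4.4386.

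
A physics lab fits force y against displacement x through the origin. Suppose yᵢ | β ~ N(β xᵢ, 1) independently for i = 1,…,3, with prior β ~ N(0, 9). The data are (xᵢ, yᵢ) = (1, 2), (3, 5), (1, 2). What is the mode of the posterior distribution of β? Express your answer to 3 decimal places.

β̂_MAP = 1.710

log p(β | y) = −Σ(yᵢ − βxᵢ)²/(2·1) − β²/(2·9) + const.
Setting the derivative to zero: Σxᵢ(yᵢ − βxᵢ)/1 − β/9 = 0, so β = Σxᵢyᵢ / (Σxᵢ² + σ²/τ²).
Σxᵢyᵢ = 1·2 + 3·5 + 1·2 = 19; Σxᵢ² = 11; σ²/τ² = 1/9.
β̂_MAP = 19 / (11 + 1/9) = 19/(100/9) = 171/100 ≈ 1.710.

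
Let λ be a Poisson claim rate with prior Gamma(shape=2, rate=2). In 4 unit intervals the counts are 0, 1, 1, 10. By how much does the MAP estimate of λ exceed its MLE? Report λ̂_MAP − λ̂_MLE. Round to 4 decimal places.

MAP − MLE = -0.8333

Σxᵢ = 12. Posterior is Gamma(14, 6); MAP = (14−1)/6 = 13/6 ≈ 2.16667.
MLE = x̄ = 12/4 ≈ 3.00000.
Difference = 13/6 − 12/4 = -5/6 ≈ -0.8333.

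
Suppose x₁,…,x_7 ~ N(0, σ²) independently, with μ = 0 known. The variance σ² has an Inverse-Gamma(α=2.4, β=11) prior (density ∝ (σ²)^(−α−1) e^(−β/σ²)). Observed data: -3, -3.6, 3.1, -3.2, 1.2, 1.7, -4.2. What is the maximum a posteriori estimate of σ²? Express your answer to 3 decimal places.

Sum of squared deviations about the known mean: SS = (-3−0)² + (-3.6−0)² + (3.1−0)² + (-3.2−0)² + (1.2−0)² + (1.7−0)² + (-4.2−0)² = 63.78.
The Normal likelihood contributes (σ²)^(−n/2) exp(−SS/(2σ²)), so the posterior is Inverse-Gamma(α + n/2, β + SS/2) = Inverse-Gamma(5.9, 42.89).
The mode of Inverse-Gamma(a, b) is b/(a+1) = 42.89/6.9 ≈ 6.216.

σ̂²_MAP = 6.216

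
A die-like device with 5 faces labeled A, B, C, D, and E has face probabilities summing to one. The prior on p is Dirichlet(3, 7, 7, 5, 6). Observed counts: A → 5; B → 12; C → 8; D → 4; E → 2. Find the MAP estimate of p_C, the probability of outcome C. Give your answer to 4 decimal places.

MAP estimate of p_C = 0.2593

The posterior is Dirichlet(αᵢ + nᵢ) = Dirichlet(8, 19, 15, 9, 8).
For a Dirichlet(a₁,…,a_K) with all aᵢ > 1, the mode has j-th component (aⱼ − 1)/(Σaᵢ − K).
Here Σaᵢ = 59 and K = 5, so p_C = (15 − 1)/(59 − 5) = 14/54 ≈ 0.2593.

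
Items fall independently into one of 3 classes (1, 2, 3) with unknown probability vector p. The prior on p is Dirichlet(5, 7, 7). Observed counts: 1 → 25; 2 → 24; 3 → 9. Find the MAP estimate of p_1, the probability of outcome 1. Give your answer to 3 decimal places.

MAP estimate: 0.392

The posterior is Dirichlet(αᵢ + nᵢ) = Dirichlet(30, 31, 16).
For a Dirichlet(a₁,…,a_K) with all aᵢ > 1, the mode has j-th component (aⱼ − 1)/(Σaᵢ − K).
Here Σaᵢ = 77 and K = 3, so p_1 = (30 − 1)/(77 − 3) = 29/74 ≈ 0.392.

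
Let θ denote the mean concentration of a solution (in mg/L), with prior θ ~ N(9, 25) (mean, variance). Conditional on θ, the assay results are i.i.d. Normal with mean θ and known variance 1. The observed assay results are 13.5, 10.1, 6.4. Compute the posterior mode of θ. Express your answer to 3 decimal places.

θ̂_MAP = 9.987

n = 3; x̄ = (13.5 + 10.1 + 6.4)/3 = 30/3 = 10.
For a Normal prior and Normal likelihood with known variance, the posterior is Normal; its mode equals its mean, the precision-weighted average.
Prior precision 1/σ₀² = 1/25 = 0.04; data precision n/σ² = 3/1 = 3.
θ̂ = (0.04·9 + 3·10) / (0.04 + 3) = 30.36/3.04 = 759/76 ≈ 9.987.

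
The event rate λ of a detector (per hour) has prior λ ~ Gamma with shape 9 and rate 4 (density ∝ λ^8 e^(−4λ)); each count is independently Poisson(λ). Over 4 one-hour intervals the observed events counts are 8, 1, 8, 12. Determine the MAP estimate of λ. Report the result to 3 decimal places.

λ̂_MAP = 4.625

Σxᵢ = 8+1+8+12 = 29, with n = 4.
Posterior ∝ λ^8e^(−4λ) · λ^29e^(−4λ) = λ^37e^(−8λ), i.e. Gamma(shape=38, rate=8).
The mode of a Gamma(a, b) with a ≥ 1 (shape–rate) is (a−1)/b = 37/8 ≈ 4.625.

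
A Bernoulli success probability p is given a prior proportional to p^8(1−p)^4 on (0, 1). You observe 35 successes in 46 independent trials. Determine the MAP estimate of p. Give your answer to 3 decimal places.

p̂_MAP = 0.741

The prior density ∝ p^8(1−p)^4 is the kernel of Beta(9, 5).
Data: 35 successes in 46 trials. The binomial likelihood contributes p^35(1−p)^11, so the posterior is Beta(9+35, 5+11) = Beta(44, 16).
For Beta(a, b) with a, b > 1 the mode is (a−1)/(a+b−2) = 43/58 ≈ 0.741.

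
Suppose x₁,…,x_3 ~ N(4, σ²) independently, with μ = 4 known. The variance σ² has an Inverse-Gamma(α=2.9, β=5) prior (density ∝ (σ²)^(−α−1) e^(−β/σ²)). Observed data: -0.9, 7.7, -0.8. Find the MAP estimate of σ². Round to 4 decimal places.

Sum of squared deviations about the known mean: SS = (-0.9−4)² + (7.7−4)² + (-0.8−4)² = 60.74.
The Normal likelihood contributes (σ²)^(−n/2) exp(−SS/(2σ²)), so the posterior is Inverse-Gamma(α + n/2, β + SS/2) = Inverse-Gamma(4.4, 35.37).
The mode of Inverse-Gamma(a, b) is b/(a+1) = 35.37/5.4 ≈ 6.5500.

σ̂²_MAP = 6.5500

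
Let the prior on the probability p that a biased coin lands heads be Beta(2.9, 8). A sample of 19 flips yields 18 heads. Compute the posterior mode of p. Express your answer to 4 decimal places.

Prior: Beta(2.9, 8).
Data: 18 successes in 19 trials. The binomial likelihood contributes p^18(1−p)^1, so the posterior is Beta(2.9+18, 8+1) = Beta(20.9, 9).
For Beta(a, b) with a, b > 1 the mode is (a−1)/(a+b−2) = 19.9/27.9 ≈ 0.7133.

p̂_MAP = 0.7133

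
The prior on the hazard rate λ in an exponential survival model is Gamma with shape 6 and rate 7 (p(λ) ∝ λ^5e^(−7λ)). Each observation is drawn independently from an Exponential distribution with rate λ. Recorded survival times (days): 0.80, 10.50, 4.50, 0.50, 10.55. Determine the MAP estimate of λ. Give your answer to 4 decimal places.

λ̂_MAP = 0.2954

The Exponential(rate=λ) likelihood is ∝ λ^n e^(−λΣtᵢ). Here n = 5 and Σtᵢ = 0.80 + 10.50 + 4.50 + 0.50 + 10.55 = 26.85.
Posterior ∝ λ^5e^(−7λ) · λ^5e^(−26.85λ) = λ^10e^(−33.85λ), i.e. Gamma(11, 33.85).
Mode = (a−1)/b = 10/33.85 ≈ 0.2954.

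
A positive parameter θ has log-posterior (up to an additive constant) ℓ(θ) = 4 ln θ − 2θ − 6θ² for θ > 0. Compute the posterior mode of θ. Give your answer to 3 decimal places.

θ̂_MAP = 0.500

ℓ'(θ) = 4/θ − 2 − 12θ. Setting this to zero and multiplying by θ: 12θ² + 2θ − 4 = 0.
θ = (−2 + √(2² + 4·12·4)) / (2·12) = (−2 + √196) / 24 = (−2 + 14)/24 = 1/2.
ℓ''(θ) = −4/θ² − 12 < 0, confirming a maximum.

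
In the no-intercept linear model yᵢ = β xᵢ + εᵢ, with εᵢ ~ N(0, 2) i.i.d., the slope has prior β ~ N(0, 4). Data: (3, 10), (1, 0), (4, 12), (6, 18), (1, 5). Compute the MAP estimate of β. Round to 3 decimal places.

log p(β | y) = −Σ(yᵢ − βxᵢ)²/(2·2) − β²/(2·4) + const.
Setting the derivative to zero: Σxᵢ(yᵢ − βxᵢ)/2 − β/4 = 0, so β = Σxᵢyᵢ / (Σxᵢ² + σ²/τ²).
Σxᵢyᵢ = 3·10 + 1·0 + 4·12 + 6·18 + 1·5 = 191; Σxᵢ² = 63; σ²/τ² = 0.5.
β̂_MAP = 191 / (63 + 0.5) = 191/63.5 ≈ 3.008.

β̂_MAP = 3.008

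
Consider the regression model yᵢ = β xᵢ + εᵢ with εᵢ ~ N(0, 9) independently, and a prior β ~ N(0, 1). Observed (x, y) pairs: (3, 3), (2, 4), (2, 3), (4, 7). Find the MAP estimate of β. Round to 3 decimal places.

log p(β | y) = −Σ(yᵢ − βxᵢ)²/(2·9) − β²/(2·1) + const.
Setting the derivative to zero: Σxᵢ(yᵢ − βxᵢ)/9 − β/1 = 0, so β = Σxᵢyᵢ / (Σxᵢ² + σ²/τ²).
Σxᵢyᵢ = 3·3 + 2·4 + 2·3 + 4·7 = 51; Σxᵢ² = 33; σ²/τ² = 9.
β̂_MAP = 51 / (33 + 9) = 51/42 ≈ 1.214.

β̂_MAP = 1.214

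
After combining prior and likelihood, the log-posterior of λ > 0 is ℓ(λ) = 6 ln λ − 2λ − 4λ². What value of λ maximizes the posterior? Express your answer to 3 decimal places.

ℓ'(λ) = 6/λ − 2 − 8λ. Setting this to zero and multiplying by λ: 8λ² + 2λ − 6 = 0.
λ = (−2 + √(2² + 4·8·6)) / (2·8) = (−2 + √196) / 16 = (−2 + 14)/16 = 3/4.
ℓ''(λ) = −6/λ² − 8 < 0, confirming a maximum.

λ̂_MAP = 0.750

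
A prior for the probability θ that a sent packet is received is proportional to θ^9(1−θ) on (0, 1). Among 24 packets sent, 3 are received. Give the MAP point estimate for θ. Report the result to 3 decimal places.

θ̂_MAP = 0.353

The prior density ∝ θ^9(1−θ)^1 is the kernel of Beta(10, 2).
Data: 3 successes in 24 trials. The binomial likelihood contributes θ^3(1−θ)^21, so the posterior is Beta(10+3, 2+21) = Beta(13, 23).
For Beta(a, b) with a, b > 1 the mode is (a−1)/(a+b−2) = 12/34 ≈ 0.353.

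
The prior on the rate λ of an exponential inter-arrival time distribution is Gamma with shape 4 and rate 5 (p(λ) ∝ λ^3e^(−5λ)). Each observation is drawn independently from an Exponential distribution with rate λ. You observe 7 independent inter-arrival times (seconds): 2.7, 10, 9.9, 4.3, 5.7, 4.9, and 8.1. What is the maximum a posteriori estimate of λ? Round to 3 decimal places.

λ̂_MAP = 0.198

The Exponential(rate=λ) likelihood is ∝ λ^n e^(−λΣtᵢ). Here n = 7 and Σtᵢ = 2.7 + 10 + 9.9 + 4.3 + 5.7 + 4.9 + 8.1 = 45.6.
Posterior ∝ λ^3e^(−5λ) · λ^7e^(−45.6λ) = λ^10e^(−50.6λ), i.e. Gamma(11, 50.6).
Mode = (a−1)/b = 10/50.6 ≈ 0.198.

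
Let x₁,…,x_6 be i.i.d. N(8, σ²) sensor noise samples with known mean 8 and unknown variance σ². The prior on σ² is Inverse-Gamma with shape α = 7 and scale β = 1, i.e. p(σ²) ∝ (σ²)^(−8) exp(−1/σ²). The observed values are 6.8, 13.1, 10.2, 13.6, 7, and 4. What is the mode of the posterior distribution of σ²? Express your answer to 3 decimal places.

Sum of squared deviations about the known mean: SS = (6.8−8)² + (13.1−8)² + (10.2−8)² + (13.6−8)² + (7−8)² + (4−8)² = 80.65.
The Normal likelihood contributes (σ²)^(−n/2) exp(−SS/(2σ²)), so the posterior is Inverse-Gamma(α + n/2, β + SS/2) = Inverse-Gamma(10, 41.325).
The mode of Inverse-Gamma(a, b) is b/(a+1) = 41.325/11 ≈ 3.757.

σ̂²_MAP = 3.757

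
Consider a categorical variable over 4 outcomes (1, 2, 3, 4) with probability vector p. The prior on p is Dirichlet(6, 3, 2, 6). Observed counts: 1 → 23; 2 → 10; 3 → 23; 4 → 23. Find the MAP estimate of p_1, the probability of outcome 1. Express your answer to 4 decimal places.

MAP estimate: 0.3043

The posterior is Dirichlet(αᵢ + nᵢ) = Dirichlet(29, 13, 25, 29).
For a Dirichlet(a₁,…,a_K) with all aᵢ > 1, the mode has j-th component (aⱼ − 1)/(Σaᵢ − K).
Here Σaᵢ = 96 and K = 4, so p_1 = (29 − 1)/(96 − 4) = 28/92 ≈ 0.3043.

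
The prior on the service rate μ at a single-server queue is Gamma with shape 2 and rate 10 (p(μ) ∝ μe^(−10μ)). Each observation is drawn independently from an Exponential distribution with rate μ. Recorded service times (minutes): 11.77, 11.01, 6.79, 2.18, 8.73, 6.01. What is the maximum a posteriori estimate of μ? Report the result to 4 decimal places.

The Exponential(rate=μ) likelihood is ∝ μ^n e^(−μΣtᵢ). Here n = 6 and Σtᵢ = 11.77 + 11.01 + 6.79 + 2.18 + 8.73 + 6.01 = 46.49.
Posterior ∝ μe^(−10μ) · μ^6e^(−46.49μ) = μ^7e^(−56.49μ), i.e. Gamma(8, 56.49).
Mode = (a−1)/b = 7/56.49 ≈ 0.1239.

μ̂_MAP = 0.1239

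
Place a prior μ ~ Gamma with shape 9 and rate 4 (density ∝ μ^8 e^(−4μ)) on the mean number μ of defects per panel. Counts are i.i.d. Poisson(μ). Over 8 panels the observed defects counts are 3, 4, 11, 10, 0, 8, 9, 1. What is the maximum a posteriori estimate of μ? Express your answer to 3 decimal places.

Σxᵢ = 3+4+11+10+0+8+9+1 = 46, with n = 8.
Posterior ∝ μ^8e^(−4μ) · μ^46e^(−8μ) = μ^54e^(−12μ), i.e. Gamma(shape=55, rate=12).
The mode of a Gamma(a, b) with a ≥ 1 (shape–rate) is (a−1)/b = 54/12 ≈ 4.500.

μ̂_MAP = 4.500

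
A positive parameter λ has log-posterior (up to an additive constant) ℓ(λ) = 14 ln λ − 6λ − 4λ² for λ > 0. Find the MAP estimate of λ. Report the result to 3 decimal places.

ℓ'(λ) = 14/λ − 6 − 8λ. Setting this to zero and multiplying by λ: 8λ² + 6λ − 14 = 0.
λ = (−6 + √(6² + 4·8·14)) / (2·8) = (−6 + √484) / 16 = (−6 + 22)/16 = 1.
ℓ''(λ) = −14/λ² − 8 < 0, confirming a maximum.

λ̂_MAP = 1.000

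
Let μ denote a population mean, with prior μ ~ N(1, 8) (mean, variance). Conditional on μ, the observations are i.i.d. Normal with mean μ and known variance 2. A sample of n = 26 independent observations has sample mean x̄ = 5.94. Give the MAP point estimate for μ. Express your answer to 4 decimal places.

n = 26, x̄ = 5.94.
For a Normal prior and Normal likelihood with known variance, the posterior is Normal; its mode equals its mean, the precision-weighted average.
Prior precision 1/σ₀² = 1/8 = 0.125; data precision n/σ² = 26/2 = 13.
μ̂ = (0.125·1 + 13·5.94) / (0.125 + 13) = 77.345/13.125 = 15469/2625 ≈ 5.8930.

μ̂_MAP = 5.8930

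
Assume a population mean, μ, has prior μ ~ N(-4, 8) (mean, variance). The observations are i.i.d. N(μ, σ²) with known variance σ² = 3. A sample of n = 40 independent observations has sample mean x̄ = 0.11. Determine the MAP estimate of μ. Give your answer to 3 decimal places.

n = 40, x̄ = 0.11.
For a Normal prior and Normal likelihood with known variance, the posterior is Normal; its mode equals its mean, the precision-weighted average.
Prior precision 1/σ₀² = 1/8 = 0.125; data precision n/σ² = 40/3.
μ̂ = (0.125·(-4) + (40/3)·0.11) / (0.125 + 40/3) = (29/30)/(323/24) = 116/1615 ≈ 0.072.

μ̂_MAP = 0.072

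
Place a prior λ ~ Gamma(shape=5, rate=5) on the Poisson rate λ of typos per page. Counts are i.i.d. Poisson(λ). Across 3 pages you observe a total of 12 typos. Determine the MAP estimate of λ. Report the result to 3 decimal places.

Σxᵢ = 12, n = 3.
Posterior ∝ λ^4e^(−5λ) · λ^12e^(−3λ) = λ^16e^(−8λ), i.e. Gamma(shape=17, rate=8).
The mode of a Gamma(a, b) with a ≥ 1 (shape–rate) is (a−1)/b = 16/8 ≈ 2.000.

λ̂_MAP = 2.000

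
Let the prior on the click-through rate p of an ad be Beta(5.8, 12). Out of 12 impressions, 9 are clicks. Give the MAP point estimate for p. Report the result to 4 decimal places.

p̂_MAP = 0.4964

Prior: Beta(5.8, 12).
Data: 9 successes in 12 trials. The binomial likelihood contributes p^9(1−p)^3, so the posterior is Beta(5.8+9, 12+3) = Beta(14.8, 15).
For Beta(a, b) with a, b > 1 the mode is (a−1)/(a+b−2) = 13.8/27.8 ≈ 0.4964.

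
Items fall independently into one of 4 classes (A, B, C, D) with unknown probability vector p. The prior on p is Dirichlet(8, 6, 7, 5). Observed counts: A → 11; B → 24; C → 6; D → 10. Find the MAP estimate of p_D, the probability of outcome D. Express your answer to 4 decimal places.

MAP estimate of p_D = 0.1918

The posterior is Dirichlet(αᵢ + nᵢ) = Dirichlet(19, 30, 13, 15).
For a Dirichlet(a₁,…,a_K) with all aᵢ > 1, the mode has j-th component (aⱼ − 1)/(Σaᵢ − K).
Here Σaᵢ = 77 and K = 4, so p_D = (15 − 1)/(77 − 4) = 14/73 ≈ 0.1918.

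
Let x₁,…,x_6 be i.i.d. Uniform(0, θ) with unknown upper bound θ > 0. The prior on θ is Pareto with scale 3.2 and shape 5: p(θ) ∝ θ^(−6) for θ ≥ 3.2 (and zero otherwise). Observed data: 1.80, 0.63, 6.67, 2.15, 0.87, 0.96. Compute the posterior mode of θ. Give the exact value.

θ̂_MAP = 6.67

The Uniform(0, θ) likelihood is θ^(−n) for θ ≥ max(xᵢ), zero otherwise. Here max(xᵢ) = 6.67.
Posterior ∝ θ^(−6) · θ^(−6) = θ^(−12) on θ ≥ max(3.2, 6.67) = 6.67.
This density is strictly decreasing in θ, so the posterior mode lies at the lower boundary of the support.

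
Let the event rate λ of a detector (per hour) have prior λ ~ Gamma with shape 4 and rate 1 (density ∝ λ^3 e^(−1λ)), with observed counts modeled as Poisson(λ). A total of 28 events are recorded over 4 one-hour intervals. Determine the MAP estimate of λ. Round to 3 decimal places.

Σxᵢ = 28, n = 4.
Posterior ∝ λ^3e^(−1λ) · λ^28e^(−4λ) = λ^31e^(−5λ), i.e. Gamma(shape=32, rate=5).
The mode of a Gamma(a, b) with a ≥ 1 (shape–rate) is (a−1)/b = 31/5 ≈ 6.200.

λ̂_MAP = 6.200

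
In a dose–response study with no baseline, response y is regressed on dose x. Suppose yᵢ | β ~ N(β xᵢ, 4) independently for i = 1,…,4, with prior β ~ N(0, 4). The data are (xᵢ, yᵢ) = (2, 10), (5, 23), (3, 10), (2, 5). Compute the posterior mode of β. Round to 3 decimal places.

β̂_MAP = 4.070

log p(β | y) = −Σ(yᵢ − βxᵢ)²/(2·4) − β²/(2·4) + const.
Setting the derivative to zero: Σxᵢ(yᵢ − βxᵢ)/4 − β/4 = 0, so β = Σxᵢyᵢ / (Σxᵢ² + σ²/τ²).
Σxᵢyᵢ = 2·10 + 5·23 + 3·10 + 2·5 = 175; Σxᵢ² = 42; σ²/τ² = 1.
β̂_MAP = 175 / (42 + 1) = 175/43 ≈ 4.070.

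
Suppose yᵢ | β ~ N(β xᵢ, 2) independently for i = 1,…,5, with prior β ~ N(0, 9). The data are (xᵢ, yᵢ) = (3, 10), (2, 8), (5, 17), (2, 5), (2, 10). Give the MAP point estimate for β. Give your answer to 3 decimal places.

log p(β | y) = −Σ(yᵢ − βxᵢ)²/(2·2) − β²/(2·9) + const.
Setting the derivative to zero: Σxᵢ(yᵢ − βxᵢ)/2 − β/9 = 0, so β = Σxᵢyᵢ / (Σxᵢ² + σ²/τ²).
Σxᵢyᵢ = 3·10 + 2·8 + 5·17 + 2·5 + 2·10 = 161; Σxᵢ² = 46; σ²/τ² = 2/9.
β̂_MAP = 161 / (46 + 2/9) = 161/(416/9) = 1449/416 ≈ 3.483.

β̂_MAP = 3.483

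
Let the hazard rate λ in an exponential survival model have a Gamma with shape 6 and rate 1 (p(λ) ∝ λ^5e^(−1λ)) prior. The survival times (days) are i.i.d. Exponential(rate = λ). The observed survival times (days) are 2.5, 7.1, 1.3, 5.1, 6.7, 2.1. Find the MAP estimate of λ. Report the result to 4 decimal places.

The Exponential(rate=λ) likelihood is ∝ λ^n e^(−λΣtᵢ). Here n = 6 and Σtᵢ = 2.5 + 7.1 + 1.3 + 5.1 + 6.7 + 2.1 = 24.8.
Posterior ∝ λ^5e^(−1λ) · λ^6e^(−24.8λ) = λ^11e^(−25.8λ), i.e. Gamma(12, 25.8).
Mode = (a−1)/b = 11/25.8 ≈ 0.4264.

λ̂_MAP = 0.4264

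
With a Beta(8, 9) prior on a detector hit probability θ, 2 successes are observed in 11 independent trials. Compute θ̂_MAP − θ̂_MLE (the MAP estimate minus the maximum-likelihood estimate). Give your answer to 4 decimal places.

MAP − MLE = 0.1643

Posterior is Beta(10, 18); MAP = (10−1)/(28−2) = 9/26 ≈ 0.34615.
MLE ignores the prior: θ̂_MLE = k/n = 2/11 ≈ 0.18182.
Difference = 9/26 − 2/11 = 47/286 ≈ 0.1643.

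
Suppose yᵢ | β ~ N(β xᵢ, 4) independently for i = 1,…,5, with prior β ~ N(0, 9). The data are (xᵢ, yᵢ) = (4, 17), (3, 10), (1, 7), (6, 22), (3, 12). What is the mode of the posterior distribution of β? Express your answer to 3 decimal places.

log p(β | y) = −Σ(yᵢ − βxᵢ)²/(2·4) − β²/(2·9) + const.
Setting the derivative to zero: Σxᵢ(yᵢ − βxᵢ)/4 − β/9 = 0, so β = Σxᵢyᵢ / (Σxᵢ² + σ²/τ²).
Σxᵢyᵢ = 4·17 + 3·10 + 1·7 + 6·22 + 3·12 = 273; Σxᵢ² = 71; σ²/τ² = 4/9.
β̂_MAP = 273 / (71 + 4/9) = 273/(643/9) = 2457/643 ≈ 3.821.

β̂_MAP = 3.821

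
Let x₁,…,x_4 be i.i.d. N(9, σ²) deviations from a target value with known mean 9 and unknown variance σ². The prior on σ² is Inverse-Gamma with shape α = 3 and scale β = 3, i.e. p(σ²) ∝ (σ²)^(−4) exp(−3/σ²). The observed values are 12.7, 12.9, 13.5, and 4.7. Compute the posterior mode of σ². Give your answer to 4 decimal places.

Sum of squared deviations about the known mean: SS = (12.7−9)² + (12.9−9)² + (13.5−9)² + (4.7−9)² = 67.64.
The Normal likelihood contributes (σ²)^(−n/2) exp(−SS/(2σ²)), so the posterior is Inverse-Gamma(α + n/2, β + SS/2) = Inverse-Gamma(5, 36.82).
The mode of Inverse-Gamma(a, b) is b/(a+1) = 36.82/6 ≈ 6.1367.

σ̂²_MAP = 6.1367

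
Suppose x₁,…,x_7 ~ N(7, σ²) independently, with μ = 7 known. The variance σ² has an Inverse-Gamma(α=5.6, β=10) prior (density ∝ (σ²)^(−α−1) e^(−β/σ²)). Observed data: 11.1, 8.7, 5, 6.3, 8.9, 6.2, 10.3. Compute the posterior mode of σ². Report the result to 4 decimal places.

Sum of squared deviations about the known mean: SS = (11.1−7)² + (8.7−7)² + (5−7)² + (6.3−7)² + (8.9−7)² + (6.2−7)² + (10.3−7)² = 39.33.
The Normal likelihood contributes (σ²)^(−n/2) exp(−SS/(2σ²)), so the posterior is Inverse-Gamma(α + n/2, β + SS/2) = Inverse-Gamma(9.1, 29.665).
The mode of Inverse-Gamma(a, b) is b/(a+1) = 29.665/10.1 ≈ 2.9371.

σ̂²_MAP = 2.9371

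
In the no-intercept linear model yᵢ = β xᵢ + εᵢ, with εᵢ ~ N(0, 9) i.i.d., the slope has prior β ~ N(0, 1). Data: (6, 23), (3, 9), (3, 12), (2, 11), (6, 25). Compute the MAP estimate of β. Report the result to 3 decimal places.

log p(β | y) = −Σ(yᵢ − βxᵢ)²/(2·9) − β²/(2·1) + const.
Setting the derivative to zero: Σxᵢ(yᵢ − βxᵢ)/9 − β/1 = 0, so β = Σxᵢyᵢ / (Σxᵢ² + σ²/τ²).
Σxᵢyᵢ = 6·23 + 3·9 + 3·12 + 2·11 + 6·25 = 373; Σxᵢ² = 94; σ²/τ² = 9.
β̂_MAP = 373 / (94 + 9) = 373/103 ≈ 3.621.

β̂_MAP = 3.621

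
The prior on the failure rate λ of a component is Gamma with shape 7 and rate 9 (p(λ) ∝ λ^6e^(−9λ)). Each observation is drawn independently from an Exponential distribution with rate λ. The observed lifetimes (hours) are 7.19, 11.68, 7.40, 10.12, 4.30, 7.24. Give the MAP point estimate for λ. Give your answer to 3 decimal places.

The Exponential(rate=λ) likelihood is ∝ λ^n e^(−λΣtᵢ). Here n = 6 and Σtᵢ = 7.19 + 11.68 + 7.40 + 10.12 + 4.30 + 7.24 = 47.93.
Posterior ∝ λ^6e^(−9λ) · λ^6e^(−47.93λ) = λ^12e^(−56.93λ), i.e. Gamma(13, 56.93).
Mode = (a−1)/b = 12/56.93 ≈ 0.211.

λ̂_MAP = 0.211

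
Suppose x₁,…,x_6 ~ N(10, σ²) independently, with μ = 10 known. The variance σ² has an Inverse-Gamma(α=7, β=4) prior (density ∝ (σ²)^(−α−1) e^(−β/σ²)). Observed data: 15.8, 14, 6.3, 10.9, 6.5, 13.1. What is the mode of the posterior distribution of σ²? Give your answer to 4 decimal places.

Sum of squared deviations about the known mean: SS = (15.8−10)² + (14−10)² + (6.3−10)² + (10.9−10)² + (6.5−10)² + (13.1−10)² = 86.
The Normal likelihood contributes (σ²)^(−n/2) exp(−SS/(2σ²)), so the posterior is Inverse-Gamma(α + n/2, β + SS/2) = Inverse-Gamma(10, 47).
The mode of Inverse-Gamma(a, b) is b/(a+1) = 47/11 ≈ 4.2727.

σ̂²_MAP = 4.2727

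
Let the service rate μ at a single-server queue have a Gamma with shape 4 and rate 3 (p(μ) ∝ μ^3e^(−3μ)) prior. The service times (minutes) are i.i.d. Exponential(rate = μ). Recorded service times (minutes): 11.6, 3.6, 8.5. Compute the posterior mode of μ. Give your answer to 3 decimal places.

μ̂_MAP = 0.225

The Exponential(rate=μ) likelihood is ∝ μ^n e^(−μΣtᵢ). Here n = 3 and Σtᵢ = 11.6 + 3.6 + 8.5 = 23.7.
Posterior ∝ μ^3e^(−3μ) · μ^3e^(−23.7μ) = μ^6e^(−26.7μ), i.e. Gamma(7, 26.7).
Mode = (a−1)/b = 6/26.7 ≈ 0.225.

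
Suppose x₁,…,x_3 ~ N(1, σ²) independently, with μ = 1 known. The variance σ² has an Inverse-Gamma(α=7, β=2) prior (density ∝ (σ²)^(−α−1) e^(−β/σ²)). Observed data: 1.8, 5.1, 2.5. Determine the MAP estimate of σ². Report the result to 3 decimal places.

Sum of squared deviations about the known mean: SS = (1.8−1)² + (5.1−1)² + (2.5−1)² = 19.7.
The Normal likelihood contributes (σ²)^(−n/2) exp(−SS/(2σ²)), so the posterior is Inverse-Gamma(α + n/2, β + SS/2) = Inverse-Gamma(8.5, 11.85).
The mode of Inverse-Gamma(a, b) is b/(a+1) = 11.85/9.5 ≈ 1.247.

σ̂²_MAP = 1.247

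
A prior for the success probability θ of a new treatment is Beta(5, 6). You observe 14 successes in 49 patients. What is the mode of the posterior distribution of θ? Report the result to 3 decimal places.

θ̂_MAP = 0.310

Prior: Beta(5, 6).
Data: 14 successes in 49 trials. The binomial likelihood contributes θ^14(1−θ)^35, so the posterior is Beta(5+14, 6+35) = Beta(19, 41).
For Beta(a, b) with a, b > 1 the mode is (a−1)/(a+b−2) = 18/58 ≈ 0.310.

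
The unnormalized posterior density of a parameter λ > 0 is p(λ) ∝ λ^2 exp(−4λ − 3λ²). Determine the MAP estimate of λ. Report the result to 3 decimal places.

ℓ'(λ) = 2/λ − 4 − 6λ. Setting this to zero and multiplying by λ: 6λ² + 4λ − 2 = 0.
λ = (−4 + √(4² + 4·6·2)) / (2·6) = (−4 + √64) / 12 = (−4 + 8)/12 = 1/3.
ℓ''(λ) = −2/λ² − 6 < 0, confirming a maximum.

λ̂_MAP = 0.333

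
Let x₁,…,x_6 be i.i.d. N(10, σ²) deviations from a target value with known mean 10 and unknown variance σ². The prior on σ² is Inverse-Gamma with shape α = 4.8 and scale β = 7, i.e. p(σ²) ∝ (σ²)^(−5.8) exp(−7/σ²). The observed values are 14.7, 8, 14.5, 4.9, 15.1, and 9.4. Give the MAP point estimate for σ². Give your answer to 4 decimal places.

Sum of squared deviations about the known mean: SS = (14.7−10)² + (8−10)² + (14.5−10)² + (4.9−10)² + (15.1−10)² + (9.4−10)² = 98.72.
The Normal likelihood contributes (σ²)^(−n/2) exp(−SS/(2σ²)), so the posterior is Inverse-Gamma(α + n/2, β + SS/2) = Inverse-Gamma(7.8, 56.36).
The mode of Inverse-Gamma(a, b) is b/(a+1) = 56.36/8.8 ≈ 6.4045.

σ̂²_MAP = 6.4045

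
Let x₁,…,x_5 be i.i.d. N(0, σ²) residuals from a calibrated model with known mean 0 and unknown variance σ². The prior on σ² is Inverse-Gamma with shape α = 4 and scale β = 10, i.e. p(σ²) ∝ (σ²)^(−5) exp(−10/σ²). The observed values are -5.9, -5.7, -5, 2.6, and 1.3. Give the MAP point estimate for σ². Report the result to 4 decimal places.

Sum of squared deviations about the known mean: SS = (-5.9−0)² + (-5.7−0)² + (-5−0)² + (2.6−0)² + (1.3−0)² = 100.75.
The Normal likelihood contributes (σ²)^(−n/2) exp(−SS/(2σ²)), so the posterior is Inverse-Gamma(α + n/2, β + SS/2) = Inverse-Gamma(6.5, 60.375).
The mode of Inverse-Gamma(a, b) is b/(a+1) = 60.375/7.5 ≈ 8.0500.

σ̂²_MAP = 8.0500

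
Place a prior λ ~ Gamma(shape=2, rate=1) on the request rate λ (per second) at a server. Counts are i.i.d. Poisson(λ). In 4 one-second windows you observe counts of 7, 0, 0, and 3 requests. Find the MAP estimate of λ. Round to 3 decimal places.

λ̂_MAP = 2.200

Σxᵢ = 7+0+0+3 = 10, with n = 4.
Posterior ∝ λe^(−1λ) · λ^10e^(−4λ) = λ^11e^(−5λ), i.e. Gamma(shape=12, rate=5).
The mode of a Gamma(a, b) with a ≥ 1 (shape–rate) is (a−1)/b = 11/5 ≈ 2.200.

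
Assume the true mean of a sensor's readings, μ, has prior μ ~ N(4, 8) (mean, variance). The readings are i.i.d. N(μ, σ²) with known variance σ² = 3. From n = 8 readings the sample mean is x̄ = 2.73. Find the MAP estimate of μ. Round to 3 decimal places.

μ̂_MAP = 2.787

n = 8, x̄ = 2.73.
For a Normal prior and Normal likelihood with known variance, the posterior is Normal; its mode equals its mean, the precision-weighted average.
Prior precision 1/σ₀² = 1/8 = 0.125; data precision n/σ² = 8/3.
μ̂ = (0.125·4 + (8/3)·2.73) / (0.125 + 8/3) = 7.78/(67/24) = 4668/1675 ≈ 2.787.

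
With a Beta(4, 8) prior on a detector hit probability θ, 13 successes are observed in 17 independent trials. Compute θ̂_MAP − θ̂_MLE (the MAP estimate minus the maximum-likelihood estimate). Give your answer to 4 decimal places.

MAP − MLE = -0.1721

Posterior is Beta(17, 12); MAP = (17−1)/(29−2) = 16/27 ≈ 0.59259.
MLE ignores the prior: θ̂_MLE = k/n = 13/17 ≈ 0.76471.
Difference = 16/27 − 13/17 = -79/459 ≈ -0.1721.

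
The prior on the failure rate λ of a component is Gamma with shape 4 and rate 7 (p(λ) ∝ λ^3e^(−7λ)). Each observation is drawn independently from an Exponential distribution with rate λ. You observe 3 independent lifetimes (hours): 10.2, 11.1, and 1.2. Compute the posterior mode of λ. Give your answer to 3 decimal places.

The Exponential(rate=λ) likelihood is ∝ λ^n e^(−λΣtᵢ). Here n = 3 and Σtᵢ = 10.2 + 11.1 + 1.2 = 22.5.
Posterior ∝ λ^3e^(−7λ) · λ^3e^(−22.5λ) = λ^6e^(−29.5λ), i.e. Gamma(7, 29.5).
Mode = (a−1)/b = 6/29.5 ≈ 0.203.

λ̂_MAP = 0.203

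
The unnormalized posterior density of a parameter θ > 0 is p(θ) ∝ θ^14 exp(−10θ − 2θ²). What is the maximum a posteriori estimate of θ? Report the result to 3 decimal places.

θ̂_MAP = 1.000

ℓ'(θ) = 14/θ − 10 − 4θ. Setting this to zero and multiplying by θ: 4θ² + 10θ − 14 = 0.
θ = (−10 + √(10² + 4·4·14)) / (2·4) = (−10 + √324) / 8 = (−10 + 18)/8 = 1.
ℓ''(θ) = −14/θ² − 4 < 0, confirming a maximum.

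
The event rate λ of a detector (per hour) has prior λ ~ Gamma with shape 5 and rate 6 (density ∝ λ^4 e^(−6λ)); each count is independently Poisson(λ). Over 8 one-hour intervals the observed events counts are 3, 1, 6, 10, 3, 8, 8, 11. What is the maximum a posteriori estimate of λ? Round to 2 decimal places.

Σxᵢ = 3+1+6+10+3+8+8+11 = 50, with n = 8.
Posterior ∝ λ^4e^(−6λ) · λ^50e^(−8λ) = λ^54e^(−14λ), i.e. Gamma(shape=55, rate=14).
The mode of a Gamma(a, b) with a ≥ 1 (shape–rate) is (a−1)/b = 54/14 ≈ 3.86.

λ̂_MAP = 3.86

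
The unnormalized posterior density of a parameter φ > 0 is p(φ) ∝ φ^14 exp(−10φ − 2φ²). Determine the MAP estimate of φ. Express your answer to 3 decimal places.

φ̂_MAP = 1.000

ℓ'(φ) = 14/φ − 10 − 4φ. Setting this to zero and multiplying by φ: 4φ² + 10φ − 14 = 0.
φ = (−10 + √(10² + 4·4·14)) / (2·4) = (−10 + √324) / 8 = (−10 + 18)/8 = 1.
ℓ''(φ) = −14/φ² − 4 < 0, confirming a maximum.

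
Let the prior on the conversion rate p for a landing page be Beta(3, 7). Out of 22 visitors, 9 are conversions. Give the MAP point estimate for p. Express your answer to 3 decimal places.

p̂_MAP = 0.367

Prior: Beta(3, 7).
Data: 9 successes in 22 trials. The binomial likelihood contributes p^9(1−p)^13, so the posterior is Beta(3+9, 7+13) = Beta(12, 20).
For Beta(a, b) with a, b > 1 the mode is (a−1)/(a+b−2) = 11/30 ≈ 0.367.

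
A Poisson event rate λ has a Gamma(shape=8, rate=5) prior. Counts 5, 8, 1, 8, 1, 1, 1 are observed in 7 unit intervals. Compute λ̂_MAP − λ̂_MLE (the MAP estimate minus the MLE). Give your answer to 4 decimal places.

Σxᵢ = 25. Posterior is Gamma(33, 12); MAP = (33−1)/12 = 32/12 ≈ 2.66667.
MLE = x̄ = 25/7 ≈ 3.57143.
Difference = 32/12 − 25/7 = -19/21 ≈ -0.9048.

MAP − MLE = -0.9048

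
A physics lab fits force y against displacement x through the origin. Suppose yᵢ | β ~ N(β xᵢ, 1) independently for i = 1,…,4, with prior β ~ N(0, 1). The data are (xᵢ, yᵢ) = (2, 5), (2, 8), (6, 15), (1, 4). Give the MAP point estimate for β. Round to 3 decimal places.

log p(β | y) = −Σ(yᵢ − βxᵢ)²/(2·1) − β²/(2·1) + const.
Setting the derivative to zero: Σxᵢ(yᵢ − βxᵢ)/1 − β/1 = 0, so β = Σxᵢyᵢ / (Σxᵢ² + σ²/τ²).
Σxᵢyᵢ = 2·5 + 2·8 + 6·15 + 1·4 = 120; Σxᵢ² = 45; σ²/τ² = 1.
β̂_MAP = 120 / (45 + 1) = 120/46 ≈ 2.609.

β̂_MAP = 2.609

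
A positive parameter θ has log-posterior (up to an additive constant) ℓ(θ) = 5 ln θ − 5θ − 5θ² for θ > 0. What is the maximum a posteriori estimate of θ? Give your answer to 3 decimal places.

ℓ'(θ) = 5/θ − 5 − 10θ. Setting this to zero and multiplying by θ: 10θ² + 5θ − 5 = 0.
θ = (−5 + √(5² + 4·10·5)) / (2·10) = (−5 + √225) / 20 = (−5 + 15)/20 = 1/2.
ℓ''(θ) = −5/θ² − 10 < 0, confirming a maximum.

θ̂_MAP = 0.500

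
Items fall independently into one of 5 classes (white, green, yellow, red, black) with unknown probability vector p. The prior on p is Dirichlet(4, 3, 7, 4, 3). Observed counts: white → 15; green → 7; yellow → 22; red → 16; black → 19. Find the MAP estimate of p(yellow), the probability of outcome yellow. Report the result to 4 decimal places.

MAP estimate of p(yellow) = 0.2947

The posterior is Dirichlet(αᵢ + nᵢ) = Dirichlet(19, 10, 29, 20, 22).
For a Dirichlet(a₁,…,a_K) with all aᵢ > 1, the mode has j-th component (aⱼ − 1)/(Σaᵢ − K).
Here Σaᵢ = 100 and K = 5, so p(yellow) = (29 − 1)/(100 − 5) = 28/95 ≈ 0.2947.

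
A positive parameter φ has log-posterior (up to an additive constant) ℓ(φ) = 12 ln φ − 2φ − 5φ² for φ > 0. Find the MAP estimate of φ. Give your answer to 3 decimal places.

φ̂_MAP = 1.000

ℓ'(φ) = 12/φ − 2 − 10φ. Setting this to zero and multiplying by φ: 10φ² + 2φ − 12 = 0.
φ = (−2 + √(2² + 4·10·12)) / (2·10) = (−2 + √484) / 20 = (−2 + 22)/20 = 1.
ℓ''(φ) = −12/φ² − 10 < 0, confirming a maximum.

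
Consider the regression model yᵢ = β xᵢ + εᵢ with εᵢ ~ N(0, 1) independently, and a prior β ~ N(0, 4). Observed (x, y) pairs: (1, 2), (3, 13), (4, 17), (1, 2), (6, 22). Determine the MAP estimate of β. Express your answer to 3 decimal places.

log p(β | y) = −Σ(yᵢ − βxᵢ)²/(2·1) − β²/(2·4) + const.
Setting the derivative to zero: Σxᵢ(yᵢ − βxᵢ)/1 − β/4 = 0, so β = Σxᵢyᵢ / (Σxᵢ² + σ²/τ²).
Σxᵢyᵢ = 1·2 + 3·13 + 4·17 + 1·2 + 6·22 = 243; Σxᵢ² = 63; σ²/τ² = 0.25.
β̂_MAP = 243 / (63 + 0.25) = 243/63.25 ≈ 3.842.

β̂_MAP = 3.842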